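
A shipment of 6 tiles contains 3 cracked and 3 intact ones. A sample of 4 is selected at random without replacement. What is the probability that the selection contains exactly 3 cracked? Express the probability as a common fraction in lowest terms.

The sample space is all 4-subsets of the 6: C(6,4) = 15.
Selections with exactly 3 cracked: choose 3 of the 3 cracked and 1 of the 3 intact, C(3,3)·C(3,1) = 1·3 = 3.
Probability = 3/15 = 1/5.

1/5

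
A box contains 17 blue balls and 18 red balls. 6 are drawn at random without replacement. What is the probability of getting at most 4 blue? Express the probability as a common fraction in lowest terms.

315/341

Total selections: C(35,6) = 1623160.
Favorable selections (at most 4 blue): C(17,0)·C(18,6) + C(17,1)·C(18,5) + C(17,2)·C(18,4) + C(17,3)·C(18,3) + C(17,4)·C(18,2) = 18564 + 145656 + 416160 + 554880 + 364140 = 1499400.
Probability = 1499400/1623160 = 315/341.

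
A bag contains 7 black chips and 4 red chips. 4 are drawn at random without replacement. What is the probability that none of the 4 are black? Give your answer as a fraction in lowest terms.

There are C(11,4) = 330 possible selections.
Selections with no black (all red): C(4,4) = 1.
Probability = 1/330.

1/330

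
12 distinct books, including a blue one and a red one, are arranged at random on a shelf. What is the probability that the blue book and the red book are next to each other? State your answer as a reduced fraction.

There are 12! = 479001600 arrangements.
Treat the blue book and the red book as a block: 11! arrangements of the blocks × 2 orders within the block = 2·39916800 = 79833600.
Probability = 79833600/479001600 = 1/6.

1/6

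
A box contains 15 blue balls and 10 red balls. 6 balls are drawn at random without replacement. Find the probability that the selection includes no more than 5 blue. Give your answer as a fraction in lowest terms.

There are C(25,6) = 177100 ways to choose the 6.
The complement is exactly 6 blue: C(15,6)·C(10,0) = 5005.
Probability = 1 − 5005/177100 = 172095/177100 = 447/460.

447/460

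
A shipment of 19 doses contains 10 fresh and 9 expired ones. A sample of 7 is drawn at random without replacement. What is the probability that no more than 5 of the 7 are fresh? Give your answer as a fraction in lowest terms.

8063/8398

Total selections: C(19,7) = 50388.
Count the complement (more than 5 fresh): C(10,6)·C(9,1) + C(10,7)·C(9,0) = 1890 + 120 = 2010.
Probability = 1 − 2010/50388 = 48378/50388 = 8063/8398.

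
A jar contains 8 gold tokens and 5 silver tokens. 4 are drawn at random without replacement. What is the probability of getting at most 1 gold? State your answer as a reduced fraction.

There are C(13,4) = 715 ways to choose the 4.
Favorable selections (at most 1 gold): C(8,0)·C(5,4) + C(8,1)·C(5,3) = 5 + 80 = 85.
Probability = 85/715 = 17/143.

17/143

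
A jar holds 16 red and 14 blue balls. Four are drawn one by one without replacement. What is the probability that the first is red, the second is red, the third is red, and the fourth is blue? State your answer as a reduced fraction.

56/783

Multiply the conditional probabilities at each draw: 16/30 · 15/29 · 14/28 · 14/27 = 47040/657720 = 56/783.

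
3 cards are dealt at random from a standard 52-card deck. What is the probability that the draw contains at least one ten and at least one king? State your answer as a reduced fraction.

There are C(52,3) = 22100 possible draws.
By inclusion-exclusion on the complements, draws missing all tens or all kings: C(48,3) + C(48,3) − C(44,3) = 17296 + 17296 − 13244 = 21348.
So draws with at least one of each: 22100 − 21348 = 752, probability 752/22100 = 188/5525.

188/5525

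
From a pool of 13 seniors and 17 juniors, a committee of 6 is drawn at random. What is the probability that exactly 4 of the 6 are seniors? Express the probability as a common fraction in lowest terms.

1496/9135

The sample space is all 6-subsets of the 30: C(30,6) = 593775.
Selections with exactly 4 seniors: choose 4 of the 13 seniors and 2 of the 17 juniors, C(13,4)·C(17,2) = 715·136 = 97240.
Probability = 97240/593775 = 1496/9135.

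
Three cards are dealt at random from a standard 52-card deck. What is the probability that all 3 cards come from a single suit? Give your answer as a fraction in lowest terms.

There are C(52,3) = 22100 possible 3-card hands.
Hands of one suit: 4 suits × C(13,3) = 4·286 = 1144.
Probability = 1144/22100 = 22/425.

22/425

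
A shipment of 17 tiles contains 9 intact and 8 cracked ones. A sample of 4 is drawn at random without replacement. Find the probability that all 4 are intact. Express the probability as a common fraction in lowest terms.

9/170

There are C(17,4) = 2380 possible selections.
Selections with all intact: C(9,4) = 126.
Probability = 126/2380 = 9/170.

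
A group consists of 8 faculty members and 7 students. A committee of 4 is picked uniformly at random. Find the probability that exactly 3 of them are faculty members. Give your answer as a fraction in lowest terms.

The sample space is all 4-subsets of the 15: C(15,4) = 1365.
Selections with exactly 3 faculty members: choose 3 of the 8 faculty members and 1 of the 7 students, C(8,3)·C(7,1) = 56·7 = 392.
Probability = 392/1365 = 56/195.

56/195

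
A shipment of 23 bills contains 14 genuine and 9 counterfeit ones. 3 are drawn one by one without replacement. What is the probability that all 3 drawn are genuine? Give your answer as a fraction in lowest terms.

52/253

Multiply the conditional probabilities at each draw: 14/23 · 13/22 · 12/21 = 2184/10626 = 52/253.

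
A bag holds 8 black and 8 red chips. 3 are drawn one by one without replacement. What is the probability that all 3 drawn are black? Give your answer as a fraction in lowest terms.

Multiply the conditional probabilities at each draw: 8/16 · 7/15 · 6/14 = 336/3360 = 1/10.

1/10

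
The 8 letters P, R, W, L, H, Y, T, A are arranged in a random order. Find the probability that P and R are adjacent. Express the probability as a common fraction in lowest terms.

1/4

There are 8! = 40320 arrangements.
Treat P and R as a block: 7! arrangements of the blocks × 2 orders within the block = 2·5040 = 10080.
Probability = 10080/40320 = 1/4.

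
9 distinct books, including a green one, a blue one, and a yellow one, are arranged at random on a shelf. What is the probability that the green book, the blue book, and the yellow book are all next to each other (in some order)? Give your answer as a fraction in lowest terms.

1/12

There are 9! = 362880 arrangements.
Treat the three as one block: 7! placements × 3! orders within the block = 5040·6 = 30240.
Probability = 30240/362880 = 1/12.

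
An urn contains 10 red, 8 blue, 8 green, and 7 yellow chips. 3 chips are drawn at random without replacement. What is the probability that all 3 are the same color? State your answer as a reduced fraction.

267/5456

There are C(33,3) = 5456 ways to draw 3 chips.
All same color: C(10,3) + C(8,3) + C(8,3) + C(7,3) = 120 + 56 + 56 + 35 = 267.
Probability = 267/5456.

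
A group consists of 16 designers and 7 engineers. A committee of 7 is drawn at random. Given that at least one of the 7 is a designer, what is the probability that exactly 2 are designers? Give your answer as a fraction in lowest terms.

Work in counts. Selections with at least one designer: C(23,7) − C(7,7) = 245157 − 1 = 245156.
Of those, selections where exactly 2 are designers: C(16,2)·C(7,5) = 120·21 = 2520.
Conditional probability = 2520/245156 = 630/61289.

630/61289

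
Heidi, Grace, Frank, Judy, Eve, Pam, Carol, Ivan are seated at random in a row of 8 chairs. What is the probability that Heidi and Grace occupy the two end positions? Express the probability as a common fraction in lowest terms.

1/28

There are 8! = 40320 arrangements.
Place Heidi and Grace at the ends in 2 ways, arrange the remaining 6 in 6! = 720 ways: 2·720 = 1440.
Probability = 1440/40320 = 1/28.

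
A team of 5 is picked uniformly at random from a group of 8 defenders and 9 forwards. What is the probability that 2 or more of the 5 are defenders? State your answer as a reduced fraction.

Total selections: C(17,5) = 6188.
Count the complement (fewer than 2 defenders): C(8,0)·C(9,5) + C(8,1)·C(9,4) = 126 + 1008 = 1134.
Probability = 1 − 1134/6188 = 5054/6188 = 361/442.

361/442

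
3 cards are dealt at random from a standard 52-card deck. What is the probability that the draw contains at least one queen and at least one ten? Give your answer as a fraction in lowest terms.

188/5525

There are C(52,3) = 22100 possible draws.
By inclusion-exclusion on the complements, draws missing all queens or all tens: C(48,3) + C(48,3) − C(44,3) = 17296 + 17296 − 13244 = 21348.
So draws with at least one of each: 22100 − 21348 = 752, probability 752/22100 = 188/5525.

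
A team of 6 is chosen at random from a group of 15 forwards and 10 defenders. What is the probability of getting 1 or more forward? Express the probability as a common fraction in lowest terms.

2527/2530

Total selections: C(25,6) = 177100.
The complement is all 6 are defenders: C(10,6) = 210.
Probability = 1 − 210/177100 = 176890/177100 = 2527/2530.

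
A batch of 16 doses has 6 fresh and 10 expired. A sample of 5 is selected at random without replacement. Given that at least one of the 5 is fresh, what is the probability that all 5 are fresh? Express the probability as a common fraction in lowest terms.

1/686

Work in counts. Selections with at least one fresh: C(16,5) − C(10,5) = 4368 − 252 = 4116.
Of those, selections where all 5 are fresh: C(6,5) = 6.
Conditional probability = 6/4116 = 1/686.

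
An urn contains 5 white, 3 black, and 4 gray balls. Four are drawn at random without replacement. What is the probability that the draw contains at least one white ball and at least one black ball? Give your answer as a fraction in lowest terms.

67/99

There are C(12,4) = 495 possible draws.
By inclusion-exclusion on the complements, draws missing all white or all black: C(7,4) + C(9,4) − C(4,4) = 35 + 126 − 1 = 160.
So draws with at least one of each: 495 − 160 = 335, probability 335/495 = 67/99.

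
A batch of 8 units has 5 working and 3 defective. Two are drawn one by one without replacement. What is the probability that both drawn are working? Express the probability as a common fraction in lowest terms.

5/14

Multiply the conditional probabilities at each draw: 5/8 · 4/7 = 20/56 = 5/14.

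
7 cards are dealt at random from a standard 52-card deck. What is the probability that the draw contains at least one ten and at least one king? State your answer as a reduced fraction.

There are C(52,7) = 133784560 possible draws.
By inclusion-exclusion on the complements, draws missing all tens or all kings: C(48,7) + C(48,7) − C(44,7) = 73629072 + 73629072 − 38320568 = 108937576.
So draws with at least one of each: 133784560 − 108937576 = 24846984, probability 24846984/133784560 = 3105873/16723070.

3105873/16723070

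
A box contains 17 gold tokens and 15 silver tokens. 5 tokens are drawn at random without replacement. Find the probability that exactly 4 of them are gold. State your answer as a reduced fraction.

Total number of selections: C(32,5) = 201376.
Selections with exactly 4 gold: choose 4 of the 17 gold and 1 of the 15 silver, C(17,4)·C(15,1) = 2380·15 = 35700.
Probability = 35700/201376 = 1275/7192.

1275/7192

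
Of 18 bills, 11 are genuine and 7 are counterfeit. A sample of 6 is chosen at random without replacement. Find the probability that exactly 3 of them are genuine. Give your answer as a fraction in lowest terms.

Total number of selections: C(18,6) = 18564.
Selections with exactly 3 genuine: choose 3 of the 11 genuine and 3 of the 7 counterfeit, C(11,3)·C(7,3) = 165·35 = 5775.
Probability = 5775/18564 = 275/884.

275/884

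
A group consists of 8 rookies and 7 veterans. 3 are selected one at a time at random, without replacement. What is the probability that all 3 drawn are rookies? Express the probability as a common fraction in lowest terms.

8/65

Multiply the conditional probabilities at each draw: 8/15 · 7/14 · 6/13 = 336/2730 = 8/65.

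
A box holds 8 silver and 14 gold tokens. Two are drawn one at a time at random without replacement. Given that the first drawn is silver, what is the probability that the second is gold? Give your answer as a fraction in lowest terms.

2/3

After removing one silver, 21 remain: 7 silver and 14 gold.
So the probability the next is gold is 14/21 = 2/3.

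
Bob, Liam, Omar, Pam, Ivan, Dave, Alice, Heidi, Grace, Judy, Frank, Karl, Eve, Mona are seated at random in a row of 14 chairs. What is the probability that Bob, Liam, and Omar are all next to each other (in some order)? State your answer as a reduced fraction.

There are 14! = 87178291200 arrangements.
Treat the three as one block: 12! placements × 3! orders within the block = 479001600·6 = 2874009600.
Probability = 2874009600/87178291200 = 3/91.

3/91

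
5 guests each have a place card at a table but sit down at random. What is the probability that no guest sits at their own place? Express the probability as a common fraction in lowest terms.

11/30

There are 5! = 120 seatings.
By inclusion-exclusion, seatings with no fixed points: C(5,0)·5! − C(5,1)·4! + C(5,2)·3! − C(5,3)·2! + C(5,4)·1! − C(5,5)·0! = 44.
Probability = 44/120 = 11/30.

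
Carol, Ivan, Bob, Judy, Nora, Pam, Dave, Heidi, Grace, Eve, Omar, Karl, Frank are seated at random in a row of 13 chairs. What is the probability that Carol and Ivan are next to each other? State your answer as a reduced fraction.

There are 13! = 6227020800 arrangements.
Treat Carol and Ivan as a block: 12! arrangements of the blocks × 2 orders within the block = 2·479001600 = 958003200.
Probability = 958003200/6227020800 = 2/13.

2/13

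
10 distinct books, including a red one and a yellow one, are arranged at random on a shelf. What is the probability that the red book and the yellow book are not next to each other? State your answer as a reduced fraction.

There are 10! = 3628800 arrangements.
Arrangements with the red book and the yellow book adjacent: 2·9! = 725760.
So not adjacent: 3628800 − 725760 = 2903040, probability 2903040/3628800 = 4/5.

4/5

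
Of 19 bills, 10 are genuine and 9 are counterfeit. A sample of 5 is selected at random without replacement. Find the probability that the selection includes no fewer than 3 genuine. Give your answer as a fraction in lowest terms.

359/646

Total selections: C(19,5) = 11628.
Favorable selections (no fewer than 3 genuine): C(10,3)·C(9,2) + C(10,4)·C(9,1) + C(10,5)·C(9,0) = 4320 + 1890 + 252 = 6462.
Probability = 6462/11628 = 359/646.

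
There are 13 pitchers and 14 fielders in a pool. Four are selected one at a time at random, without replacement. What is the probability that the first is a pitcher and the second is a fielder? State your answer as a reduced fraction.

Multiply the conditional probabilities at each draw: 13/27 · 14/26 = 182/702 = 7/27.

7/27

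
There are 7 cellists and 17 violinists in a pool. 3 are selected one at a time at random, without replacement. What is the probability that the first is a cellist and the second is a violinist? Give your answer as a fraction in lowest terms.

Multiply the conditional probabilities at each draw: 7/24 · 17/23 = 119/552.

119/552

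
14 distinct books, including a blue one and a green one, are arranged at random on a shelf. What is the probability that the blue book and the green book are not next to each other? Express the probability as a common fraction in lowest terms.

There are 14! = 87178291200 arrangements.
Arrangements with the blue book and the green book adjacent: 2·13! = 12454041600.
So not adjacent: 87178291200 − 12454041600 = 74724249600, probability 74724249600/87178291200 = 6/7.

6/7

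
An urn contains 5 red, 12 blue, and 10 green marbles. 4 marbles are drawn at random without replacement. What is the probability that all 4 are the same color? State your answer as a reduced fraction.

There are C(27,4) = 17550 ways to draw 4 marbles.
All same color: C(5,4) + C(12,4) + C(10,4) = 5 + 495 + 210 = 710.
Probability = 710/17550 = 71/1755.

71/1755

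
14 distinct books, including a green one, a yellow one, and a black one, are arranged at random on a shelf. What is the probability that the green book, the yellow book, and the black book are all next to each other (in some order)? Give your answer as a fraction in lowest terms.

There are 14! = 87178291200 arrangements.
Treat the three as one block: 12! placements × 3! orders within the block = 479001600·6 = 2874009600.
Probability = 2874009600/87178291200 = 3/91.

3/91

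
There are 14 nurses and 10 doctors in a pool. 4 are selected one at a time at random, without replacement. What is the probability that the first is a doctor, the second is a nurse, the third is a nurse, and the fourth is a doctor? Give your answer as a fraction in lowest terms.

65/1012

Multiply the conditional probabilities at each draw: 10/24 · 14/23 · 13/22 · 9/21 = 16380/255024 = 65/1012.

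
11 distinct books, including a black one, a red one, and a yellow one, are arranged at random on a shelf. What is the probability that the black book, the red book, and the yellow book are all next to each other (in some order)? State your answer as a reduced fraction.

There are 11! = 39916800 arrangements.
Treat the three as one block: 9! placements × 3! orders within the block = 362880·6 = 2177280.
Probability = 2177280/39916800 = 3/55.

3/55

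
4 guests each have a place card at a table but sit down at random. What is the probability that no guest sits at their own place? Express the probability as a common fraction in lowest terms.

3/8

There are 4! = 24 seatings.
By inclusion-exclusion, seatings with no fixed points: C(4,0)·4! − C(4,1)·3! + C(4,2)·2! − C(4,3)·1! + C(4,4)·0! = 9.
Probability = 9/24 = 3/8.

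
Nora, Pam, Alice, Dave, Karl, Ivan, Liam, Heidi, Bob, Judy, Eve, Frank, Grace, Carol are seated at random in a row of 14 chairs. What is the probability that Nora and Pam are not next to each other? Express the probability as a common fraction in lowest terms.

6/7

There are 14! = 87178291200 arrangements.
Arrangements with Nora and Pam adjacent: 2·13! = 12454041600.
So not adjacent: 87178291200 − 12454041600 = 74724249600, probability 74724249600/87178291200 = 6/7.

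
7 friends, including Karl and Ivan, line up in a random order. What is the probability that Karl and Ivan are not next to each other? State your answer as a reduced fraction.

There are 7! = 5040 arrangements.
Arrangements with Karl and Ivan adjacent: 2·6! = 1440.
So not adjacent: 5040 − 1440 = 3600, probability 3600/5040 = 5/7.

5/7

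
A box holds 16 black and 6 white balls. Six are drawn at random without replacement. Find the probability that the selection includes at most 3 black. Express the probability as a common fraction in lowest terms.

1871/10659

Total selections: C(22,6) = 74613.
Count the complement (more than 3 black): C(16,4)·C(6,2) + C(16,5)·C(6,1) + C(16,6)·C(6,0) = 27300 + 26208 + 8008 = 61516.
Probability = 1 − 61516/74613 = 13097/74613 = 1871/10659.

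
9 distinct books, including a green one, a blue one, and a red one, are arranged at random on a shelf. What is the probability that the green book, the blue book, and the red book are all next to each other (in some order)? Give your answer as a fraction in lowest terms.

There are 9! = 362880 arrangements.
Treat the three as one block: 7! placements × 3! orders within the block = 5040·6 = 30240.
Probability = 30240/362880 = 1/12.

1/12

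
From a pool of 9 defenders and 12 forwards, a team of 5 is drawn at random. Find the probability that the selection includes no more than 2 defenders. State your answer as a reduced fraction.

There are C(21,5) = 20349 ways to choose the 5.
Favorable selections (no more than 2 defenders): C(9,0)·C(12,5) + C(9,1)·C(12,4) + C(9,2)·C(12,3) = 792 + 4455 + 7920 = 13167.
Probability = 13167/20349 = 11/17.

11/17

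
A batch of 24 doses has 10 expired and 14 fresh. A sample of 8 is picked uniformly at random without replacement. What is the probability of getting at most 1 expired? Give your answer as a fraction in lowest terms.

377/7429

Total selections: C(24,8) = 735471.
Favorable selections (at most 1 expired): C(10,0)·C(14,8) + C(10,1)·C(14,7) = 3003 + 34320 = 37323.
Probability = 37323/735471 = 377/7429.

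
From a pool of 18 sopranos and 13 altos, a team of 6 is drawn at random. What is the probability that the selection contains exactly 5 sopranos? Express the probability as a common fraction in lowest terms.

There are C(31,6) = 736281 ways to choose 6 from 31.
Selections with exactly 5 sopranos: choose 5 of the 18 sopranos and 1 of the 13 altos, C(18,5)·C(13,1) = 8568·13 = 111384.
Probability = 111384/736281 = 136/899.

136/899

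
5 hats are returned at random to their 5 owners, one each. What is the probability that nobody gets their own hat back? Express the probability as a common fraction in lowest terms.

There are 5! = 120 assignments.
By inclusion-exclusion, assignments with no fixed points: C(5,0)·5! − C(5,1)·4! + C(5,2)·3! − C(5,3)·2! + C(5,4)·1! − C(5,5)·0! = 44.
Probability = 44/120 = 11/30.

11/30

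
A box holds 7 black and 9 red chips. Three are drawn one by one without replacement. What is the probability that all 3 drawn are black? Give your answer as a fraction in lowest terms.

Multiply the conditional probabilities at each draw: 7/16 · 6/15 · 5/14 = 210/3360 = 1/16.

1/16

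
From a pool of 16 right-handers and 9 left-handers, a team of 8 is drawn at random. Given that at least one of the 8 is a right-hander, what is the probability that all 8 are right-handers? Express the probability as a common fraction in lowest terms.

Work in counts. Selections with at least one right-hander: C(25,8) − C(9,8) = 1081575 − 9 = 1081566.
Of those, selections where all 8 are right-handers: C(16,8) = 12870.
Conditional probability = 12870/1081566 = 715/60087.

715/60087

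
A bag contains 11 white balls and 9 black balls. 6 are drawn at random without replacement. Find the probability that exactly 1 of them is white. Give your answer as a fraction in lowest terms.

231/6460

The sample space is all 6-subsets of the 20: C(20,6) = 38760.
Selections with exactly 1 white: choose 1 of the 11 white and 5 of the 9 black, C(11,1)·C(9,5) = 11·126 = 1386.
Probability = 1386/38760 = 231/6460.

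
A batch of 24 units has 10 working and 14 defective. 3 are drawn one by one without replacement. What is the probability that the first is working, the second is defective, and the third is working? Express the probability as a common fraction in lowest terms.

105/1012

Multiply the conditional probabilities at each draw: 10/24 · 14/23 · 9/22 = 1260/12144 = 105/1012.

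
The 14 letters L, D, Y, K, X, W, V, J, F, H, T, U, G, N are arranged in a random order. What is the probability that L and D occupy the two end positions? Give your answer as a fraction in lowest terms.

There are 14! = 87178291200 arrangements.
Place L and D at the ends in 2 ways, arrange the remaining 12 in 12! = 479001600 ways: 2·479001600 = 958003200.
Probability = 958003200/87178291200 = 1/91.

1/91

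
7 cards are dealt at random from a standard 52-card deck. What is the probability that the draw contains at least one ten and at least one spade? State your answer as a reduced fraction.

There are C(52,7) = 133784560 possible draws.
By inclusion-exclusion on the complements, draws missing all tens or all spades: C(48,7) + C(39,7) − C(36,7) = 73629072 + 15380937 − 8347680 = 80662329.
So draws with at least one of each: 133784560 − 80662329 = 53122231, probability 53122231/133784560.

53122231/133784560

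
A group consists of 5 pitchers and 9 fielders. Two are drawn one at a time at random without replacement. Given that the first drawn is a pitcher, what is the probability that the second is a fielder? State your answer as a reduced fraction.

9/13

After removing one pitcher, 13 remain: 4 pitchers and 9 fielders.
So the probability the next is a fielder is 9/13.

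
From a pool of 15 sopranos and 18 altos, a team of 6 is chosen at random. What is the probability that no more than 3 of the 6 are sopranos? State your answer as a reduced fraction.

7497/9889

Total selections: C(33,6) = 1107568.
Count the complement (more than 3 sopranos): C(15,4)·C(18,2) + C(15,5)·C(18,1) + C(15,6)·C(18,0) = 208845 + 54054 + 5005 = 267904.
Probability = 1 − 267904/1107568 = 839664/1107568 = 7497/9889.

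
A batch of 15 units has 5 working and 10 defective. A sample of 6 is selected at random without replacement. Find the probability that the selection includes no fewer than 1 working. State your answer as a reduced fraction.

137/143

Total selections: C(15,6) = 5005.
Favorable selections (no fewer than 1 working): C(5,1)·C(10,5) + C(5,2)·C(10,4) + C(5,3)·C(10,3) + C(5,4)·C(10,2) + C(5,5)·C(10,1) = 1260 + 2100 + 1200 + 225 + 10 = 4795.
Probability = 4795/5005 = 137/143.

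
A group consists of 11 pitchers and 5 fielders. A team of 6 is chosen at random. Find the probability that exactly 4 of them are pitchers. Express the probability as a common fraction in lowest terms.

There are C(16,6) = 8008 ways to choose 6 from 16.
Selections with exactly 4 pitchers: choose 4 of the 11 pitchers and 2 of the 5 fielders, C(11,4)·C(5,2) = 330·10 = 3300.
Probability = 3300/8008 = 75/182.

75/182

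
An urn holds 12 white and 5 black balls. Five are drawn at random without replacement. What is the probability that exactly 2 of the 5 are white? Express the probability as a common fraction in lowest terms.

165/1547

Total number of selections: C(17,5) = 6188.
Selections with exactly 2 white: choose 2 of the 12 white and 3 of the 5 black, C(12,2)·C(5,3) = 66·10 = 660.
Probability = 660/6188 = 165/1547.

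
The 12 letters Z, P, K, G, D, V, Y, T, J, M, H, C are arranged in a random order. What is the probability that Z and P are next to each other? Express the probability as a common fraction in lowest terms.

There are 12! = 479001600 arrangements.
Treat Z and P as a block: 11! arrangements of the blocks × 2 orders within the block = 2·39916800 = 79833600.
Probability = 79833600/479001600 = 1/6.

1/6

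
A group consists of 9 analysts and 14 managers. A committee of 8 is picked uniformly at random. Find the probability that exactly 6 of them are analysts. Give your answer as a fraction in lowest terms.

1274/81719

There are C(23,8) = 490314 ways to choose 8 from 23.
Selections with exactly 6 analysts: choose 6 of the 9 analysts and 2 of the 14 managers, C(9,6)·C(14,2) = 84·91 = 7644.
Probability = 7644/490314 = 1274/81719.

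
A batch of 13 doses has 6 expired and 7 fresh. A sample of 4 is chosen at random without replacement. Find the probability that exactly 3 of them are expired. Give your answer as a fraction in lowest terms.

28/143

There are C(13,4) = 715 ways to choose 4 from 13.
Selections with exactly 3 expired: choose 3 of the 6 expired and 1 of the 7 fresh, C(6,3)·C(7,1) = 20·7 = 140.
Probability = 140/715 = 28/143.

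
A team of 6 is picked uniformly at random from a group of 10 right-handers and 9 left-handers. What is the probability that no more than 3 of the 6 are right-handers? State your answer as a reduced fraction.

407/646

Total selections: C(19,6) = 27132.
Favorable selections (no more than 3 right-handers): C(10,0)·C(9,6) + C(10,1)·C(9,5) + C(10,2)·C(9,4) + C(10,3)·C(9,3) = 84 + 1260 + 5670 + 10080 = 17094.
Probability = 17094/27132 = 407/646.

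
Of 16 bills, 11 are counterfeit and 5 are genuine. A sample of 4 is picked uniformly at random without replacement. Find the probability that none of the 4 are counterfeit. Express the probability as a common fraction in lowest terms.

1/364

There are C(16,4) = 1820 possible selections.
Selections with no counterfeit (all genuine): C(5,4) = 5.
Probability = 5/1820 = 1/364.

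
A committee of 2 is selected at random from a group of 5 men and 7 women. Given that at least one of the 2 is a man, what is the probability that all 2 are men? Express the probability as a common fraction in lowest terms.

2/9

Work in counts. Selections with at least one man: C(12,2) − C(7,2) = 66 − 21 = 45.
Of those, selections where all 2 are men: C(5,2) = 10.
Conditional probability = 10/45 = 2/9.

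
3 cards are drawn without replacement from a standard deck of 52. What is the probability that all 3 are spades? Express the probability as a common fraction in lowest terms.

11/850

There are C(52,3) = 22100 possible 3-card hands.
Hands that are all spades: C(13,3) = 286.
Probability = 286/22100 = 11/850.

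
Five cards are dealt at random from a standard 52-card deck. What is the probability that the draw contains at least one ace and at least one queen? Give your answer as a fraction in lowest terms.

6509/64974

There are C(52,5) = 2598960 possible draws.
By inclusion-exclusion on the complements, draws missing all aces or all queens: C(48,5) + C(48,5) − C(44,5) = 1712304 + 1712304 − 1086008 = 2338600.
So draws with at least one of each: 2598960 − 2338600 = 260360, probability 260360/2598960 = 6509/64974.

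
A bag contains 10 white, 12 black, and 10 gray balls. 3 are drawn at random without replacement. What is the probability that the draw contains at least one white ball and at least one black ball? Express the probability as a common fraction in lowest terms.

15/31

There are C(32,3) = 4960 possible draws.
By inclusion-exclusion on the complements, draws missing all white or all black: C(22,3) + C(20,3) − C(10,3) = 1540 + 1140 − 120 = 2560.
So draws with at least one of each: 4960 − 2560 = 2400, probability 2400/4960 = 15/31.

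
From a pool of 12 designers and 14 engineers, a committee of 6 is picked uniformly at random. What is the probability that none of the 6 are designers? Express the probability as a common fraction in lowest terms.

3/230

There are C(26,6) = 230230 possible selections.
Selections with no designers (all engineers): C(14,6) = 3003.
Probability = 3003/230230 = 3/230.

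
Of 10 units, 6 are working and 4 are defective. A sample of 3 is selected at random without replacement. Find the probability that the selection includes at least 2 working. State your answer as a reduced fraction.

2/3

There are C(10,3) = 120 ways to choose the 3.
Favorable selections (at least 2 working): C(6,2)·C(4,1) + C(6,3)·C(4,0) = 60 + 20 = 80.
Probability = 80/120 = 2/3.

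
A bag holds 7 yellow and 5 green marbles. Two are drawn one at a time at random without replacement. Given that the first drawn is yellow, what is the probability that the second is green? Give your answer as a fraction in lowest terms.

5/11

After removing one yellow, 11 remain: 6 yellow and 5 green.
So the probability the next is green is 5/11.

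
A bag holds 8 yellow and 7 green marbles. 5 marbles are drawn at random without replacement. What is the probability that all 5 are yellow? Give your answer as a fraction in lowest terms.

There are C(15,5) = 3003 possible selections.
Selections with all yellow: C(8,5) = 56.
Probability = 56/3003 = 8/429.

8/429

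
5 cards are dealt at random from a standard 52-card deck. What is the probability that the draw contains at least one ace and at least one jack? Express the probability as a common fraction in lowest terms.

There are C(52,5) = 2598960 possible draws.
By inclusion-exclusion on the complements, draws missing all aces or all jacks: C(48,5) + C(48,5) − C(44,5) = 1712304 + 1712304 − 1086008 = 2338600.
So draws with at least one of each: 2598960 − 2338600 = 260360, probability 260360/2598960 = 6509/64974.

6509/64974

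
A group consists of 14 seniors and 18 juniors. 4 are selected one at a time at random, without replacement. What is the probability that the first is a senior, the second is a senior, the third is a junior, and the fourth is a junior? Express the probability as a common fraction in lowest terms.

4641/71920

Multiply the conditional probabilities at each draw: 14/32 · 13/31 · 18/30 · 17/29 = 55692/863040 = 4641/71920.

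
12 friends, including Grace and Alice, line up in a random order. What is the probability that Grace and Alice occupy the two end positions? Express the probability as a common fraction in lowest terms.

1/66

There are 12! = 479001600 arrangements.
Place Grace and Alice at the ends in 2 ways, arrange the remaining 10 in 10! = 3628800 ways: 2·3628800 = 7257600.
Probability = 7257600/479001600 = 1/66.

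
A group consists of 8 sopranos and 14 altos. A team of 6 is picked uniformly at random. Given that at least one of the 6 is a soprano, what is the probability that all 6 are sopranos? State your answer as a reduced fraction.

2/5115

Work in counts. Selections with at least one soprano: C(22,6) − C(14,6) = 74613 − 3003 = 71610.
Of those, selections where all 6 are sopranos: C(8,6) = 28.
Conditional probability = 28/71610 = 2/5115.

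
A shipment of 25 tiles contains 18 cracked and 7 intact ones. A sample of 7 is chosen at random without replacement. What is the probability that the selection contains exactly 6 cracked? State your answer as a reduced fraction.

32487/120175

The sample space is all 7-subsets of the 25: C(25,7) = 480700.
Selections with exactly 6 cracked: choose 6 of the 18 cracked and 1 of the 7 intact, C(18,6)·C(7,1) = 18564·7 = 129948.
Probability = 129948/480700 = 32487/120175.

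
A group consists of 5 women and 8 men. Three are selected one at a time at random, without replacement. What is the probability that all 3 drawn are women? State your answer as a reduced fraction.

Multiply the conditional probabilities at each draw: 5/13 · 4/12 · 3/11 = 60/1716 = 5/143.

5/143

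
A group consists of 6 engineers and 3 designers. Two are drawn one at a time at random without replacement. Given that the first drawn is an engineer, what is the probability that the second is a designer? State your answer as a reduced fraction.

After removing one engineer, 8 remain: 5 engineers and 3 designers.
So the probability the next is a designer is 3/8.

3/8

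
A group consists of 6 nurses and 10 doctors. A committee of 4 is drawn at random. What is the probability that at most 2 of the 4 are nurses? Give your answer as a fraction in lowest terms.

There are C(16,4) = 1820 ways to choose the 4.
Count the complement (more than 2 nurses): C(6,3)·C(10,1) + C(6,4)·C(10,0) = 200 + 15 = 215.
Probability = 1 − 215/1820 = 1605/1820 = 321/364.

321/364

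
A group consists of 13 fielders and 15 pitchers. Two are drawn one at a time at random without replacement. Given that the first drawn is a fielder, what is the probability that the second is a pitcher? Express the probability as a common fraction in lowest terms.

After removing one fielder, 27 remain: 12 fielders and 15 pitchers.
So the probability the next is a pitcher is 15/27 = 5/9.

5/9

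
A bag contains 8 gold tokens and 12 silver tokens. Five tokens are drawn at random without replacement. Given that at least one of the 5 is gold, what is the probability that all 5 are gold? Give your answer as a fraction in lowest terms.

7/1839

Work in counts. Selections with at least one gold: C(20,5) − C(12,5) = 15504 − 792 = 14712.
Of those, selections where all 5 are gold: C(8,5) = 56.
Conditional probability = 56/14712 = 7/1839.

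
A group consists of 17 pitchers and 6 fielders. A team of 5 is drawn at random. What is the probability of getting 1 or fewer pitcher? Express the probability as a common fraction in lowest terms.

261/33649

There are C(23,5) = 33649 ways to choose the 5.
Favorable selections (1 or fewer pitcher): C(17,0)·C(6,5) + C(17,1)·C(6,4) = 6 + 255 = 261.
Probability = 261/33649.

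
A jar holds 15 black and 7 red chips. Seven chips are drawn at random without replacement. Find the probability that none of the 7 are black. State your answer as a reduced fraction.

There are C(22,7) = 170544 possible selections.
Selections with no black (all red): C(7,7) = 1.
Probability = 1/170544.

1/170544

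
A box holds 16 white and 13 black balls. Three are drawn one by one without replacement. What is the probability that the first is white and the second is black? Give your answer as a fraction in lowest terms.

Multiply the conditional probabilities at each draw: 16/29 · 13/28 = 208/812 = 52/203.

52/203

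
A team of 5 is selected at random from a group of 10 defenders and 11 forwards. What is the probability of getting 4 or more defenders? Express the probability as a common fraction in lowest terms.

122/969

Total selections: C(21,5) = 20349.
Favorable selections (4 or more defenders): C(10,4)·C(11,1) + C(10,5)·C(11,0) = 2310 + 252 = 2562.
Probability = 2562/20349 = 122/969.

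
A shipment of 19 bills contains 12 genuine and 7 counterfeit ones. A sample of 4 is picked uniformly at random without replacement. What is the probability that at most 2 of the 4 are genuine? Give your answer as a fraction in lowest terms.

There are C(19,4) = 3876 ways to choose the 4.
Count the complement (more than 2 genuine): C(12,3)·C(7,1) + C(12,4)·C(7,0) = 1540 + 495 = 2035.
Probability = 1 − 2035/3876 = 1841/3876.

1841/3876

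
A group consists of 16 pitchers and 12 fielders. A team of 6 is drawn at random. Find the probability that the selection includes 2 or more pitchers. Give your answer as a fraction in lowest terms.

Total selections: C(28,6) = 376740.
Count the complement (fewer than 2 pitchers): C(16,0)·C(12,6) + C(16,1)·C(12,5) = 924 + 12672 = 13596.
Probability = 1 − 13596/376740 = 363144/376740 = 30262/31395.

30262/31395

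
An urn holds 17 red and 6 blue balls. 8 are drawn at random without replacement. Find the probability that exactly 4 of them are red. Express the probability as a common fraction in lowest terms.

Total number of selections: C(23,8) = 490314.
Selections with exactly 4 red: choose 4 of the 17 red and 4 of the 6 blue, C(17,4)·C(6,4) = 2380·15 = 35700.
Probability = 35700/490314 = 350/4807.

350/4807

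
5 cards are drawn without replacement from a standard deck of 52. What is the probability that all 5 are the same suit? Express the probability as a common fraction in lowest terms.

There are C(52,5) = 2598960 possible 5-card hands.
Hands of one suit: 4 suits × C(13,5) = 4·1287 = 5148.
Probability = 5148/2598960 = 33/16660.

33/16660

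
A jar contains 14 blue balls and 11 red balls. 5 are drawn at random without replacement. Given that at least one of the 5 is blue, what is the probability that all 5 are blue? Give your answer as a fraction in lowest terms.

Work in counts. Selections with at least one blue: C(25,5) − C(11,5) = 53130 − 462 = 52668.
Of those, selections where all 5 are blue: C(14,5) = 2002.
Conditional probability = 2002/52668 = 13/342.

13/342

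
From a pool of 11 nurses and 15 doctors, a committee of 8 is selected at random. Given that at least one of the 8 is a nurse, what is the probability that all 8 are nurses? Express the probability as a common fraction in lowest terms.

Work in counts. Selections with at least one nurse: C(26,8) − C(15,8) = 1562275 − 6435 = 1555840.
Of those, selections where all 8 are nurses: C(11,8) = 165.
Conditional probability = 165/1555840 = 3/28288.

3/28288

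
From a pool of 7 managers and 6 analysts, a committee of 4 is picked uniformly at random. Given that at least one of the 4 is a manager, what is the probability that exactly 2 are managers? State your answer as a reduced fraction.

Work in counts. Selections with at least one manager: C(13,4) − C(6,4) = 715 − 15 = 700.
Of those, selections where exactly 2 are managers: C(7,2)·C(6,2) = 21·15 = 315.
Conditional probability = 315/700 = 9/20.

9/20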